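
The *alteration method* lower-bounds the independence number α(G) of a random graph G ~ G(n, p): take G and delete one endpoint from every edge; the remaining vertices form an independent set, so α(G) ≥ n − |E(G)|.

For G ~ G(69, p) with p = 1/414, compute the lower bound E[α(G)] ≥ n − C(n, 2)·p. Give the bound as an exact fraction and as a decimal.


E[|E(G)|] = C(69, 2)·p = 2346 · (1/414) = 17/3.
E[α(G)] ≥ n − E[|E(G)|] = 69 − 17/3 = 190/3.
Numerically: ≈ 63.333333.
(This is only a lower bound; the true E[α(G)] may be larger.)

E[α(G)] ≥ 190/3 ≈ 63.333333.


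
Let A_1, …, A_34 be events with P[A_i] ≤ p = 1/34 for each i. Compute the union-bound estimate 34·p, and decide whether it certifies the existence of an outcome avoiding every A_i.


Union bound: P[∪_{i=1}^{34} A_i] ≤ Σ_i P[A_i] ≤ 34·p = 34·(1/34) = 1.
Numerically: 1 ≈ 1.000000.
Is 1 < 1? NO.
Since the bound 1 is ≥ 1, the union bound is uninformative here; it does NOT by itself certify existence.

34·p = 1 ≈ 1.000000; existence NOT certified by the union bound.


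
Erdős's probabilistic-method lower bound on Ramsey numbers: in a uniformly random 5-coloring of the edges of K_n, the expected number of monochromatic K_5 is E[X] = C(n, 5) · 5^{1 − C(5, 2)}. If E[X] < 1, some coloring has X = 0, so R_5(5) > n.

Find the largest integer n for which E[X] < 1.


We need C(n, 5) · 5^{1 − 10} < 1, i.e. C(n, 5) < 5^{10 − 1} = 1953125.
Check values of n near the boundary:
  n = 43: C(43, 5) = 962598; 962598 < 1953125? YES
  n = 44: C(44, 5) = 1086008; 1086008 < 1953125? YES
  n = 45: C(45, 5) = 1221759; 1221759 < 1953125? YES
  n = 46: C(46, 5) = 1370754; 1370754 < 1953125? YES
  n = 47: C(47, 5) = 1533939; 1533939 < 1953125? YES
  n = 48: C(48, 5) = 1712304; 1712304 < 1953125? YES
  n = 49: C(49, 5) = 1906884; 1906884 < 1953125? YES
  n = 50: C(50, 5) = 2118760; 2118760 < 1953125? NO
  n = 51: C(51, 5) = 2349060; 2349060 < 1953125? NO
  n = 52: C(52, 5) = 2598960; 2598960 < 1953125? NO
The largest n with C(n, 5) < 1953125 is n = 49 (where E[X] = 1906884/1953125 ≈ 0.976). Hence R_5(5) > 49, i.e. R_5(5) ≥ 50.

Largest n = 49; hence R_5(5) > 49.


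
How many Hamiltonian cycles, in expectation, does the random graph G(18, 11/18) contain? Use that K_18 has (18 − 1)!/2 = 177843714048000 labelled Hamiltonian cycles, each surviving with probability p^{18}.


K_18 has (18 − 1)!/2 = 177843714048000 labelled Hamiltonian cycles.
For each such Hamiltonian cycle H, let X_H = 1 if all 18 edges of H are present in G. Then P[X_H = 1] = p^{18} = (11/18)^{18} = 5559917313492231481/39346408075296537575424.
By linearity of expectation: E[X] = Σ_H E[X_H] = 177843714048000 · p^{18} = 177843714048000 · 5559917313492231481/39346408075296537575424 = 82786473808235140223154875/3294258113514384.
Numerically: E[X] ≈ 2.513e+10.

E[X] = 177843714048000 · (11/18)^{18} = 82786473808235140223154875/3294258113514384 ≈ 2.513e+10.


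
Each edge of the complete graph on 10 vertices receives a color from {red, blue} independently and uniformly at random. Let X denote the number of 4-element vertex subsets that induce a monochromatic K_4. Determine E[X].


Let X = Σ_S X_S over the C(10, 4) = 210 subsets S of size 4, where X_S = 1 if the K_4 on S is monochromatic.
For a fixed S, the K_4 on S has C(4, 2) = 6 edges. P[all 6 edges red] = (1/2)^6, and likewise for blue, so P[monochromatic] = 2·(1/2)^6 = 2^{1 − 6} = 1/32.
By linearity: E[X] = C(10, 4) · 2^{1 − 6} = 210 · 1/32 = 105/16.
Numerically: E[X] ≈ 6.562500.

E[X] = C(10,4)·2^(1−C(4,2)) = 105/16 ≈ 6.562500.


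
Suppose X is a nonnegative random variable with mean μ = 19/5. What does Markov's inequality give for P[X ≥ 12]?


μ = E[X] = 19/5, a = 12.
Markov: P[X ≥ 12] ≤ μ/a = (19/5)/12 = 19/60.
Numerically: ≈ 0.316667.
(Since a = 12 > μ = 3.800000, the bound 19/60 is < 1 and informative.)

P[X ≥ 12] ≤ 19/60 ≈ 0.316667.


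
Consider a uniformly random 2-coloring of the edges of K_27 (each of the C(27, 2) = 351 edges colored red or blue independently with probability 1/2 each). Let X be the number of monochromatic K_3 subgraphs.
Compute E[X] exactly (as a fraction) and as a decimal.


Let X = Σ_S X_S over the C(27, 3) = 2925 subsets S of size 3, where X_S = 1 if the K_3 on S is monochromatic.
For a fixed S, the K_3 on S has C(3, 2) = 3 edges. P[all 3 edges red] = (1/2)^3, and likewise for blue, so P[monochromatic] = 2·(1/2)^3 = 2^{1 − 3} = 1/4.
Summing: E[X] = C(27, 3) · 2^{1 − 3} = 2925 · 1/4 = 2925/4.
Numerically: E[X] ≈ 731.250000.

E[X] = C(27,3)·2^(1−C(3,2)) = 2925/4 ≈ 731.250000.


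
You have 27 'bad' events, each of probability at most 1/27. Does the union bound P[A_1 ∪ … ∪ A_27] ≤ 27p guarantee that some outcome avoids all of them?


Union bound: P[∪_{i=1}^{27} A_i] ≤ Σ_i P[A_i] ≤ 27·p = 27·(1/27) = 1.
Numerically: 1 ≈ 1.00000.
Is 1 < 1? NO.
Since the bound 1 is ≥ 1, the union bound is uninformative here; it does NOT by itself certify existence.

27·p = 1 ≈ 1.00000; existence NOT certified by the union bound.


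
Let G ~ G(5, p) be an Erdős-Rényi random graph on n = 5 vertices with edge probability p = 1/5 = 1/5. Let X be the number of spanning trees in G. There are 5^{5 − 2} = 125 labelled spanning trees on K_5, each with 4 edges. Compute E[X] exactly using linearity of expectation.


K_5 has 5^{5 − 2} = 125 labelled spanning trees.
For each such spanning tree H, let X_H = 1 if all 4 edges of H are present in G. Then P[X_H = 1] = p^{4} = (1/5)^{4} = 1/625.
Summing the indicators: E[X] = Σ_H E[X_H] = 125 · p^{4} = 125 · 1/625 = 1/5.
Numerically: E[X] ≈ 0.2.

E[X] = 125 · (1/5)^{4} = 1/5 ≈ 0.2.


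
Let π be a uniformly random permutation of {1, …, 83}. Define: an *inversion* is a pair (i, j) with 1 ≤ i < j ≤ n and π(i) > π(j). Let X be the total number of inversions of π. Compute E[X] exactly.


Write X = Σ X_I over the C(83, 2) = 3403 pairs i < j, with X_I the indicator of one inversion.
There are 3403 indicators.
For each fixed pair i < j, the values π(i) and π(j) are two distinct elements of {1, …, 83} in uniformly random order; by symmetry P[π(i) > π(j)] = 1/2.
By linearity: E[X] = 3403 · (1/2) = C(83, 2) · (1/2) = 3403/2 = 3403/2 ≈ 1701.500000.

E[X] = 3403/2 = 1701.500000.


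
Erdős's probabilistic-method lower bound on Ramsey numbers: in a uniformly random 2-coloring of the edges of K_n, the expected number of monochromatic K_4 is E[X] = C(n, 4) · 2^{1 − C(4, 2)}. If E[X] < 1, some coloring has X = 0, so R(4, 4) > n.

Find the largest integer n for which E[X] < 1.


We need C(n, 4) · 2^{1 − 6} < 1, i.e. C(n, 4) < 2^{6 − 1} = 32.
Check values of n near the boundary:
  n = 5: C(5, 4) = 5; 5 < 32? YES
  n = 6: C(6, 4) = 15; 15 < 32? YES
  n = 7: C(7, 4) = 35; 35 < 32? NO
  n = 8: C(8, 4) = 70; 70 < 32? NO
  n = 9: C(9, 4) = 126; 126 < 32? NO
The largest n with C(n, 4) < 32 is n = 6 (where E[X] = 15/32 ≈ 0.469). Hence R(4, 4) > 6, i.e. R(4, 4) ≥ 7.

Largest n = 6; hence R(4, 4) > 6.


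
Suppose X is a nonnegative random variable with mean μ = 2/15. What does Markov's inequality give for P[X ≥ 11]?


μ = E[X] = 2/15, a = 11.
Markov: P[X ≥ 11] ≤ μ/a = (2/15)/11 = 2/165.
Numerically: ≈ 0.01212.
(Since a = 11 > μ = 0.13333, the bound 2/165 is < 1 and informative.)

P[X ≥ 11] ≤ 2/165 ≈ 0.01212.


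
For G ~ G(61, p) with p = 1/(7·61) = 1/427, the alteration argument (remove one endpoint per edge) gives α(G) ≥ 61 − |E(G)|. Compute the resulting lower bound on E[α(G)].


E[|E(G)|] = C(61, 2)·p = 1830 · (1/427) = 30/7.
E[α(G)] ≥ n − E[|E(G)|] = 61 − 30/7 = 397/7.
Numerically: ≈ 56.714286.
(This is only a lower bound; the true E[α(G)] may be larger.)

E[α(G)] ≥ 397/7 ≈ 56.714286.


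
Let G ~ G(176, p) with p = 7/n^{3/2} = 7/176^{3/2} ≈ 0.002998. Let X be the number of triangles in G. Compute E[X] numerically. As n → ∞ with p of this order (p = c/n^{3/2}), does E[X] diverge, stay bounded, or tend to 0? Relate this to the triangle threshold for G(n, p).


Number of potential triangles: C(176, 3) = 893200.
Each occurs with probability p³ ≈ (0.002998)³ ≈ 2.694555e-08.
By linearity: E[X] = C(176, 3)·p³ ≈ 893200 · 2.694555e-08 ≈ 0.0241.
Since α = 3/2 > 1, p = c/n^{3/2} = o(1/n) is below the triangle threshold p ~ 1/n. Asymptotically E[X] ~ (c³/6)·n^{3(1−α)} = (7³/6)·n^{-1.5} → 0, so by Markov's inequality G has no triangles w.h.p.

E[X] ≈ 0.0241; in regime p = Θ(1/n^{3/2}) E[X] tends to 0 (below the triangle threshold p ~ 1/n).


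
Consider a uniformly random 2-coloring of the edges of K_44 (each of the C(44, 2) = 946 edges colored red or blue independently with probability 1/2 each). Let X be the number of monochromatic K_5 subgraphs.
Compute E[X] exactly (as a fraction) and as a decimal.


Let X = Σ_S X_S over the C(44, 5) = 1086008 subsets S of size 5, where X_S = 1 if the K_5 on S is monochromatic.
For a fixed S, the K_5 on S has C(5, 2) = 10 edges. P[all 10 edges red] = (1/2)^10, and likewise for blue, so P[monochromatic] = 2·(1/2)^10 = 2^{1 − 10} = 1/512.
Summing: E[X] = C(44, 5) · 2^{1 − 10} = 1086008 · 1/512 = 135751/64.
Numerically: E[X] ≈ 2121.10938.

E[X] = C(44,5)·2^(1−C(5,2)) = 135751/64 ≈ 2121.10938.


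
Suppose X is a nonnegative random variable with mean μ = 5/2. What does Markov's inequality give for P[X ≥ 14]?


μ = E[X] = 5/2, a = 14.
Markov: P[X ≥ 14] ≤ μ/a = (5/2)/14 = 5/28.
Numerically: ≈ 0.178571.
(Since a = 14 > μ = 2.500000, the bound 5/28 is < 1 and informative.)

P[X ≥ 14] ≤ 5/28 ≈ 0.178571.


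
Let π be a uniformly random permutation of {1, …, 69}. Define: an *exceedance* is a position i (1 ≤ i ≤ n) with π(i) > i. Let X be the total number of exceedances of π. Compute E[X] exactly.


Write X = Σ_{i=1}^{69} X_i, where X_i = 1_{π(i) > i}.
For each fixed i, π(i) is uniform over {1, …, 69} (marginal of a uniform permutation), so P[π(i) > i] = (n − i)/n. Summing: Σ_{i=1}^{69} (n − i)/n = (0 + 1 + … + 68)/69 = 69(69 − 1)/(2·69) = (69 − 1)/2.
Hence E[X] = Σ_{i=1}^{69} (69 − i)/69 = 34 ≈ 34.0000.

E[X] = 34 = 34.0000.


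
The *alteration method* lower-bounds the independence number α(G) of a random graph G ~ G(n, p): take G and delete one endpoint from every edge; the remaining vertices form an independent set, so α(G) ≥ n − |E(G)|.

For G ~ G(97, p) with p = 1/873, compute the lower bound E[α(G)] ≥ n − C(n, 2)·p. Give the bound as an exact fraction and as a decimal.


E[|E(G)|] = C(97, 2)·p = 4656 · (1/873) = 16/3.
E[α(G)] ≥ n − E[|E(G)|] = 97 − 16/3 = 275/3.
Numerically: ≈ 91.666667.
(This is only a lower bound; the true E[α(G)] may be larger.)

E[α(G)] ≥ 275/3 ≈ 91.666667.


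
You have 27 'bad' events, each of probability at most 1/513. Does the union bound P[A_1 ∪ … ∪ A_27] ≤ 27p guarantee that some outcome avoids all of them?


Union bound: P[∪_{i=1}^{27} A_i] ≤ Σ_i P[A_i] ≤ 27·p = 27·(1/513) = 1/19.
Numerically: 1/19 ≈ 0.05263.
Is 1/19 < 1? YES.
Since P[∪ A_i] ≤ 1/19 < 1, the complement has P[∩ A_i^c] ≥ 1 − 1/19 = 18/19 > 0, so some outcome avoids every A_i.

27·p = 1/19 ≈ 0.05263; existence CERTIFIED by the union bound.


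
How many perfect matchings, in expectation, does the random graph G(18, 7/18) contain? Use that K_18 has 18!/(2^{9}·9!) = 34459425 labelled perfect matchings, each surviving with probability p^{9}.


K_18 has 18!/(2^{9}·9!) = 34459425 labelled perfect matchings.
For each such perfect matching H, let X_H = 1 if all 9 edges of H are present in G. Then P[X_H = 1] = p^{9} = (7/18)^{9} = 40353607/198359290368.
By linearity: E[X] = Σ_H E[X_H] = 34459425 · p^{9} = 34459425 · 40353607/198359290368 = 17167433257975/2448880128.
Numerically: E[X] ≈ 7010.

E[X] = 34459425 · (7/18)^{9} = 17167433257975/2448880128 ≈ 7010.


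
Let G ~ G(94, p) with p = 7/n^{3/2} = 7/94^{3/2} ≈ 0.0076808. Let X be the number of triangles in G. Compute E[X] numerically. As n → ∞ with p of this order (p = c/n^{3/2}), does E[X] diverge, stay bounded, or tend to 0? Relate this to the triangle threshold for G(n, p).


Number of potential triangles: C(94, 3) = 134044.
Each occurs with probability p³ ≈ (0.0076808)³ ≈ 4.5312579e-07.
By linearity: E[X] = C(94, 3)·p³ ≈ 134044 · 4.5312579e-07 ≈ 0.06074.
Since α = 3/2 > 1, p = c/n^{3/2} = o(1/n) is below the triangle threshold p ~ 1/n. Asymptotically E[X] ~ (c³/6)·n^{3(1−α)} = (7³/6)·n^{-1.5} → 0, so by Markov's inequality G has no triangles w.h.p.

E[X] ≈ 0.06074; in regime p = Θ(1/n^{3/2}) E[X] tends to 0 (below the triangle threshold p ~ 1/n).


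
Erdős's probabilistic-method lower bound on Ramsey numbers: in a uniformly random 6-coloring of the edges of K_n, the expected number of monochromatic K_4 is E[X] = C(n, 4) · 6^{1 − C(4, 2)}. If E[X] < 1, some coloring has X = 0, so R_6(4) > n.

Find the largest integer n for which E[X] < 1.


We need C(n, 4) · 6^{1 − 6} < 1, i.e. C(n, 4) < 6^{6 − 1} = 7776.
Check values of n near the boundary:
  n = 18: C(18, 4) = 3060; 3060 < 7776? YES
  n = 19: C(19, 4) = 3876; 3876 < 7776? YES
  n = 20: C(20, 4) = 4845; 4845 < 7776? YES
  n = 21: C(21, 4) = 5985; 5985 < 7776? YES
  n = 22: C(22, 4) = 7315; 7315 < 7776? YES
  n = 23: C(23, 4) = 8855; 8855 < 7776? NO
  n = 24: C(24, 4) = 10626; 10626 < 7776? NO
  n = 25: C(25, 4) = 12650; 12650 < 7776? NO
The largest n with C(n, 4) < 7776 is n = 22 (where E[X] = 7315/7776 ≈ 0.9407150). Hence R_6(4) > 22, i.e. R_6(4) ≥ 23.

Largest n = 22; hence R_6(4) > 22.


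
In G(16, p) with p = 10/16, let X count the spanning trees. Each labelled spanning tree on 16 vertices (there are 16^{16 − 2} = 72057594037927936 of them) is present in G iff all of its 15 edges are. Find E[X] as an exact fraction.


K_16 has 16^{16 − 2} = 72057594037927936 labelled spanning trees.
For each such spanning tree H, let X_H = 1 if all 15 edges of H are present in G. Then P[X_H = 1] = p^{15} = (5/8)^{15} = 30517578125/35184372088832.
By linearity of expectation: E[X] = Σ_H E[X_H] = 72057594037927936 · p^{15} = 72057594037927936 · 30517578125/35184372088832 = 62500000000000.
Numerically: E[X] ≈ 6.25e+13.

E[X] = 72057594037927936 · (5/8)^{15} = 62500000000000 ≈ 6.25e+13.


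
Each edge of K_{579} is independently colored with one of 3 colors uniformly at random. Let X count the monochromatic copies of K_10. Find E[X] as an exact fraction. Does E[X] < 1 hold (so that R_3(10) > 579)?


E[X] = C(579, 10) · 3^{1 − 45} = 1079152988140386124680 · 3^{−44} = 1079152988140386124680/984770902183611232881.
As a reduced fraction: E[X] = 359717662713462041560/328256967394537077627 ≈ 1.096.
Is E[X] < 1? NO.
Since E[X] ≥ 1, the first-moment bound is inconclusive at n = 579; it does NOT by itself certify R_3(10) > 579.

E[X] = 359717662713462041560/328256967394537077627 ≈ 1.096; E[X] ≥ 1; first-moment method inconclusive here.


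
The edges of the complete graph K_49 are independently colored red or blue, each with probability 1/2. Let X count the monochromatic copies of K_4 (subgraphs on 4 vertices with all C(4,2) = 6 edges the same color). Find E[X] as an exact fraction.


Let X = Σ_S X_S over the C(49, 4) = 211876 subsets S of size 4, where X_S = 1 if the K_4 on S is monochromatic.
For a fixed S, the K_4 on S has C(4, 2) = 6 edges. P[all 6 edges red] = (1/2)^6, and likewise for blue, so P[monochromatic] = 2·(1/2)^6 = 2^{1 − 6} = 1/32.
Summing: E[X] = C(49, 4) · 2^{1 − 6} = 211876 · 1/32 = 52969/8.
Numerically: E[X] ≈ 6621.12500.

E[X] = C(49,4)·2^(1−C(4,2)) = 52969/8 ≈ 6621.12500.


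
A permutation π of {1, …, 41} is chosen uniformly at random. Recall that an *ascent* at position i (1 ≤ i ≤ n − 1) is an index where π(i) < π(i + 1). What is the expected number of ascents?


Write X = Σ X_I over i = 1, …, 40, with X_I the indicator of one ascent.
There are 40 indicators.
For each fixed i, the pair (π(i), π(i+1)) is a uniformly random ordered pair of distinct values from {1, …, 41}; by symmetry P[π(i) < π(i+1)] = 1/2.
By linearity: E[X] = 40 · (1/2) = (41 − 1) · (1/2) = 20 ≈ 20.00000.

E[X] = 20 = 20.00000.


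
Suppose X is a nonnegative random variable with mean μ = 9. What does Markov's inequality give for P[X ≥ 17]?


μ = E[X] = 9, a = 17.
Markov: P[X ≥ 17] ≤ μ/a = (9)/17 = 9/17.
Numerically: ≈ 0.5294.
(Since a = 17 > μ = 9.0000, the bound 9/17 is < 1 and informative.)

P[X ≥ 17] ≤ 9/17 ≈ 0.5294.


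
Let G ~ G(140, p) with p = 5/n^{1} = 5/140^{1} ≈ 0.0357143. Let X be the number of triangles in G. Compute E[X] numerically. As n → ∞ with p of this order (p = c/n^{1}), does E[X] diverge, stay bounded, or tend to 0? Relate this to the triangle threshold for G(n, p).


Number of potential triangles: C(140, 3) = 447580.
Each occurs with probability p³ ≈ (0.0357143)³ ≈ 4.55539359e-05.
By linearity: E[X] = C(140, 3)·p³ ≈ 447580 · 4.55539359e-05 ≈ 20.389031.
Here α = 1, so p = 5/n is exactly at the triangle threshold p ~ 1/n. Asymptotically E[X] → c³/6 = 5³/6 = 125/6 ≈ 20.833333, a bounded constant. In this regime the triangle count is asymptotically Poisson(c³/6).

E[X] ≈ 20.389031; in regime p = Θ(1/n^{1}) E[X] stays bounded (at the triangle threshold p ~ 1/n).


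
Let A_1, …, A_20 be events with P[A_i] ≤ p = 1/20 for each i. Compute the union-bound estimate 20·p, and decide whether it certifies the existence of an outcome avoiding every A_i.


Union bound: P[∪_{i=1}^{20} A_i] ≤ Σ_i P[A_i] ≤ 20·p = 20·(1/20) = 1.
Numerically: 1 ≈ 1.0000.
Is 1 < 1? NO.
Since the bound 1 is ≥ 1, the union bound is uninformative here; it does NOT by itself certify existence.

20·p = 1 ≈ 1.0000; existence NOT certified by the union bound.


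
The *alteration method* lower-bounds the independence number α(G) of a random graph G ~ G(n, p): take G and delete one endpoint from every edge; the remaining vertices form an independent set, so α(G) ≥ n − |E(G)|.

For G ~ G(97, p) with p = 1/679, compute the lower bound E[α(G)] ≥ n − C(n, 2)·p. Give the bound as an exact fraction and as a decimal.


E[|E(G)|] = C(97, 2)·p = 4656 · (1/679) = 48/7.
E[α(G)] ≥ n − E[|E(G)|] = 97 − 48/7 = 631/7.
Numerically: ≈ 90.143.
(This is only a lower bound; the true E[α(G)] may be larger.)

E[α(G)] ≥ 631/7 ≈ 90.143.


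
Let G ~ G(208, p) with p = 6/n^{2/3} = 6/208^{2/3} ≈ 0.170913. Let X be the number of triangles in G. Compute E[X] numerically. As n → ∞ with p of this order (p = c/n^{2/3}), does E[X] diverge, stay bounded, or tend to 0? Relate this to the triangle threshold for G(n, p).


Number of potential triangles: C(208, 3) = 1478256.
Each occurs with probability p³ ≈ (0.170913)³ ≈ 4.99260355e-03.
By linearity: E[X] = C(208, 3)·p³ ≈ 1478256 · 4.99260355e-03 ≈ 7380.346154.
Since α = 2/3 < 1, p = c/n^{2/3} ≫ 1/n is above the triangle threshold p ~ 1/n. Asymptotically E[X] ~ (c³/6)·n^{3(1−α)} = (6³/6)·n^{1} → ∞; triangles are abundant w.h.p.

E[X] ≈ 7380.346154; in regime p = Θ(1/n^{2/3}) E[X] diverges (above the triangle threshold p ~ 1/n).


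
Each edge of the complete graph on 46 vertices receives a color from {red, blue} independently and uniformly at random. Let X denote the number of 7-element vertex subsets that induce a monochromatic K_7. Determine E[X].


Let X = Σ_S X_S over the C(46, 7) = 53524680 subsets S of size 7, where X_S = 1 if the K_7 on S is monochromatic.
For a fixed S, the K_7 on S has C(7, 2) = 21 edges. P[all 21 edges red] = (1/2)^21, and likewise for blue, so P[monochromatic] = 2·(1/2)^21 = 2^{1 − 21} = 1/1048576.
Summing: E[X] = C(46, 7) · 2^{1 − 21} = 53524680 · 1/1048576 = 6690585/131072.
Numerically: E[X] ≈ 51.045113.

E[X] = C(46,7)·2^(1−C(7,2)) = 6690585/131072 ≈ 51.045113.


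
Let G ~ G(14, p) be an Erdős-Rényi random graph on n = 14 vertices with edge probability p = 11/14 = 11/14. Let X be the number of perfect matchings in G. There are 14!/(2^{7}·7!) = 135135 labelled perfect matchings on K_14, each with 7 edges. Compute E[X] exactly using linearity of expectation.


K_14 has 14!/(2^{7}·7!) = 135135 labelled perfect matchings.
For each such perfect matching H, let X_H = 1 if all 7 edges of H are present in G. Then P[X_H = 1] = p^{7} = (11/14)^{7} = 19487171/105413504.
Summing the indicators: E[X] = Σ_H E[X_H] = 135135 · p^{7} = 135135 · 19487171/105413504 = 376199836155/15059072.
Numerically: E[X] ≈ 2.498e+04.

E[X] = 135135 · (11/14)^{7} = 376199836155/15059072 ≈ 2.498e+04.


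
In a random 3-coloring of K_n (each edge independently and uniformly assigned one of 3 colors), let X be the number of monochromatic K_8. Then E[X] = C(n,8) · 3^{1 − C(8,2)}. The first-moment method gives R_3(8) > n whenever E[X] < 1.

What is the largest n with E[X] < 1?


We need C(n, 8) · 3^{1 − 28} < 1, i.e. C(n, 8) < 3^{28 − 1} = 7625597484987.
Check values of n near the boundary:
  n = 154: C(154, 8) = 6521818990995; 6521818990995 < 7625597484987? YES
  n = 155: C(155, 8) = 6876747915675; 6876747915675 < 7625597484987? YES
  n = 156: C(156, 8) = 7248464019225; 7248464019225 < 7625597484987? YES
  n = 157: C(157, 8) = 7637643295425; 7637643295425 < 7625597484987? NO
  n = 158: C(158, 8) = 8044984271181; 8044984271181 < 7625597484987? NO
The largest n with C(n, 8) < 7625597484987 is n = 156 (where E[X] = 805384891025/847288609443 ≈ 0.950544). Hence R_3(8) > 156, i.e. R_3(8) ≥ 157.

Largest n = 156; hence R_3(8) > 156.


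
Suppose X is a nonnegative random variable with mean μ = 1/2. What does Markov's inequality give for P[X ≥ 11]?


μ = E[X] = 1/2, a = 11.
Markov: P[X ≥ 11] ≤ μ/a = (1/2)/11 = 1/22.
Numerically: ≈ 0.045.
(Since a = 11 > μ = 0.500, the bound 1/22 is < 1 and informative.)

P[X ≥ 11] ≤ 1/22 ≈ 0.045.


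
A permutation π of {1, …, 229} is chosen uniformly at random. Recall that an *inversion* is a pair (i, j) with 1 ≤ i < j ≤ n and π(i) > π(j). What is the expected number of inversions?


Write X = Σ X_I over the C(229, 2) = 26106 pairs i < j, with X_I the indicator of one inversion.
There are 26106 indicators.
For each fixed pair i < j, the values π(i) and π(j) are two distinct elements of {1, …, 229} in uniformly random order; by symmetry P[π(i) > π(j)] = 1/2.
By linearity: E[X] = 26106 · (1/2) = C(229, 2) · (1/2) = 26106/2 = 13053 ≈ 13053.00000.

E[X] = 13053 = 13053.00000.


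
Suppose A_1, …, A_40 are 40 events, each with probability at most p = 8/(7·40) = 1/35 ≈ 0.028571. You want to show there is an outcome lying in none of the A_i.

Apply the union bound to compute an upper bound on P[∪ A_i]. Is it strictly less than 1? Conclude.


Union bound: P[∪_{i=1}^{40} A_i] ≤ Σ_i P[A_i] ≤ 40·p = 40·(1/35) = 8/7.
Numerically: 8/7 ≈ 1.142857.
Is 8/7 < 1? NO.
Since the bound 8/7 is ≥ 1, the union bound is uninformative here; it does NOT by itself certify existence.

40·p = 8/7 ≈ 1.142857; existence NOT certified by the union bound.


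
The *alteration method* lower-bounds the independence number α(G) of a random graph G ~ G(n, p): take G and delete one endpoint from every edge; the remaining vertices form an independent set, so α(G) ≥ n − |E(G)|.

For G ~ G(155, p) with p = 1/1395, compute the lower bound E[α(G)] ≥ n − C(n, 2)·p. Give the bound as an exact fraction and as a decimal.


E[|E(G)|] = C(155, 2)·p = 11935 · (1/1395) = 77/9.
E[α(G)] ≥ n − E[|E(G)|] = 155 − 77/9 = 1318/9.
Numerically: ≈ 146.444.
(This is only a lower bound; the true E[α(G)] may be larger.)

E[α(G)] ≥ 1318/9 ≈ 146.444.


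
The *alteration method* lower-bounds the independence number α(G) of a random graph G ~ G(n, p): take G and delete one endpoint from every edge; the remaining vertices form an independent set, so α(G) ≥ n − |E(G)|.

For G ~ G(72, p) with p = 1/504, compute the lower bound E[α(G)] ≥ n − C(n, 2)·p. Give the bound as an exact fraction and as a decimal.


E[|E(G)|] = C(72, 2)·p = 2556 · (1/504) = 71/14.
E[α(G)] ≥ n − E[|E(G)|] = 72 − 71/14 = 937/14.
Numerically: ≈ 66.928571.
(This is only a lower bound; the true E[α(G)] may be larger.)

E[α(G)] ≥ 937/14 ≈ 66.928571.


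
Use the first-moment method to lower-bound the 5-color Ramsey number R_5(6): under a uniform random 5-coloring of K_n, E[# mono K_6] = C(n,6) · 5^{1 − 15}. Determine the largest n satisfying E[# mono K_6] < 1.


We need C(n, 6) · 5^{1 − 15} < 1, i.e. C(n, 6) < 5^{15 − 1} = 6103515625.
Check values of n near the boundary:
  n = 124: C(124, 6) = 4465475476; 4465475476 < 6103515625? YES
  n = 125: C(125, 6) = 4690625500; 4690625500 < 6103515625? YES
  n = 126: C(126, 6) = 4925156775; 4925156775 < 6103515625? YES
  n = 127: C(127, 6) = 5169379425; 5169379425 < 6103515625? YES
  n = 128: C(128, 6) = 5423611200; 5423611200 < 6103515625? YES
  n = 129: C(129, 6) = 5688177600; 5688177600 < 6103515625? YES
  n = 130: C(130, 6) = 5963412000; 5963412000 < 6103515625? YES
  n = 131: C(131, 6) = 6249655776; 6249655776 < 6103515625? NO
  n = 132: C(132, 6) = 6547258432; 6547258432 < 6103515625? NO
The largest n with C(n, 6) < 6103515625 is n = 130 (where E[X] = 47707296/48828125 ≈ 0.977). Hence R_5(6) > 130, i.e. R_5(6) ≥ 131.

Largest n = 130; hence R_5(6) > 130.


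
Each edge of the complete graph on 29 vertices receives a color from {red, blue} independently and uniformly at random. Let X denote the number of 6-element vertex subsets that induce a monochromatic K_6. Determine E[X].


Let X = Σ_S X_S over the C(29, 6) = 475020 subsets S of size 6, where X_S = 1 if the K_6 on S is monochromatic.
For a fixed S, the K_6 on S has C(6, 2) = 15 edges. P[all 15 edges red] = (1/2)^15, and likewise for blue, so P[monochromatic] = 2·(1/2)^15 = 2^{1 − 15} = 1/16384.
By linearity of expectation: E[X] = C(29, 6) · 2^{1 − 15} = 475020 · 1/16384 = 118755/4096.
Numerically: E[X] ≈ 28.9929.

E[X] = C(29,6)·2^(1−C(6,2)) = 118755/4096 ≈ 28.9929.


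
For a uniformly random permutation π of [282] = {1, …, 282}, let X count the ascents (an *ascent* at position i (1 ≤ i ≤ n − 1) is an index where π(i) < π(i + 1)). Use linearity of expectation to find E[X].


Write X = Σ X_I over i = 1, …, 281, with X_I the indicator of one ascent.
There are 281 indicators.
For each fixed i, the pair (π(i), π(i+1)) is a uniformly random ordered pair of distinct values from {1, …, 282}; by symmetry P[π(i) < π(i+1)] = 1/2.
By linearity: E[X] = 281 · (1/2) = (282 − 1) · (1/2) = 281/2 ≈ 140.500000.

E[X] = 281/2 = 140.500000.


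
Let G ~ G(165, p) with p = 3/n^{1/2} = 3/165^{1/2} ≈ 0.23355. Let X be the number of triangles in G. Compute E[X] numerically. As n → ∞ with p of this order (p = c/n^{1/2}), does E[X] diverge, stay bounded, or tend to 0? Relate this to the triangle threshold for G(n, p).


Number of potential triangles: C(165, 3) = 735130.
Each occurs with probability p³ ≈ (0.23355)³ ≈ 1.27390736e-02.
By linearity: E[X] = C(165, 3)·p³ ≈ 735130 · 1.27390736e-02 ≈ 9364.875199.
Since α = 1/2 < 1, p = c/n^{1/2} ≫ 1/n is above the triangle threshold p ~ 1/n. Asymptotically E[X] ~ (c³/6)·n^{3(1−α)} = (3³/6)·n^{1.5} → ∞; triangles are abundant w.h.p.

E[X] ≈ 9364.875199; in regime p = Θ(1/n^{1/2}) E[X] diverges (above the triangle threshold p ~ 1/n).


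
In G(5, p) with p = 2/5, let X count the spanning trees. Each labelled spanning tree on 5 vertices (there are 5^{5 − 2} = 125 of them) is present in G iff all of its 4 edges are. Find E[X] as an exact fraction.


K_5 has 5^{5 − 2} = 125 labelled spanning trees.
For each such spanning tree H, let X_H = 1 if all 4 edges of H are present in G. Then P[X_H = 1] = p^{4} = (2/5)^{4} = 16/625.
By linearity of expectation: E[X] = Σ_H E[X_H] = 125 · p^{4} = 125 · 16/625 = 16/5.
Numerically: E[X] ≈ 3.2.

E[X] = 125 · (2/5)^{4} = 16/5 ≈ 3.2.


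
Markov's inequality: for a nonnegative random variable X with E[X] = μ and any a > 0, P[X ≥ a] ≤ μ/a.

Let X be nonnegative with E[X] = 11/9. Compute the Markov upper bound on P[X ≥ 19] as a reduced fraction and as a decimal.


μ = E[X] = 11/9, a = 19.
Markov: P[X ≥ 19] ≤ μ/a = (11/9)/19 = 11/171.
Numerically: ≈ 0.064327.
(Since a = 19 > μ = 1.222222, the bound 11/171 is < 1 and informative.)

P[X ≥ 19] ≤ 11/171 ≈ 0.064327.


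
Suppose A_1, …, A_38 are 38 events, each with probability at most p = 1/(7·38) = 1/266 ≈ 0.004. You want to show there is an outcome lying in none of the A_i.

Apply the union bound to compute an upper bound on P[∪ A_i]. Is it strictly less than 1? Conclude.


Union bound: P[∪_{i=1}^{38} A_i] ≤ Σ_i P[A_i] ≤ 38·p = 38·(1/266) = 1/7.
Numerically: 1/7 ≈ 0.143.
Is 1/7 < 1? YES.
Since P[∪ A_i] ≤ 1/7 < 1, the complement has P[∩ A_i^c] ≥ 1 − 1/7 = 6/7 > 0, so some outcome avoids every A_i.

38·p = 1/7 ≈ 0.143; existence CERTIFIED by the union bound.


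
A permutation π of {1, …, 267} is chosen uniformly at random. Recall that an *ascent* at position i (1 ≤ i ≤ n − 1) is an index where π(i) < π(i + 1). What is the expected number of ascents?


Write X = Σ X_I over i = 1, …, 266, with X_I the indicator of one ascent.
There are 266 indicators.
For each fixed i, the pair (π(i), π(i+1)) is a uniformly random ordered pair of distinct values from {1, …, 267}; by symmetry P[π(i) < π(i+1)] = 1/2.
By linearity: E[X] = 266 · (1/2) = (267 − 1) · (1/2) = 133 ≈ 133.0000.

E[X] = 133 = 133.0000.


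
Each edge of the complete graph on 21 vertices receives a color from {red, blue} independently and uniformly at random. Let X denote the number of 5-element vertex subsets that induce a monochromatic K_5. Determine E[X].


Let X = Σ_S X_S over the C(21, 5) = 20349 subsets S of size 5, where X_S = 1 if the K_5 on S is monochromatic.
For a fixed S, the K_5 on S has C(5, 2) = 10 edges. P[all 10 edges red] = (1/2)^10, and likewise for blue, so P[monochromatic] = 2·(1/2)^10 = 2^{1 − 10} = 1/512.
Summing: E[X] = C(21, 5) · 2^{1 − 10} = 20349 · 1/512 = 20349/512.
Numerically: E[X] ≈ 39.7441.

E[X] = C(21,5)·2^(1−C(5,2)) = 20349/512 ≈ 39.7441.


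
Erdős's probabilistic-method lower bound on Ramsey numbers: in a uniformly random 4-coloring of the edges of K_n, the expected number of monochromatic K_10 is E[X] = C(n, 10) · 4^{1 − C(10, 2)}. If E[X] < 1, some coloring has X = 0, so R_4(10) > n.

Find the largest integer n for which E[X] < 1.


We need C(n, 10) · 4^{1 − 45} < 1, i.e. C(n, 10) < 4^{45 − 1} = 309485009821345068724781056.
Check values of n near the boundary:
  n = 2019: C(2019, 10) = 303322949179835278009229628; 303322949179835278009229628 < 309485009821345068724781056? YES
  n = 2020: C(2020, 10) = 304832018578739931133653656; 304832018578739931133653656 < 309485009821345068724781056? YES
  n = 2021: C(2021, 10) = 306347841644770462864800616; 306347841644770462864800616 < 309485009821345068724781056? YES
  n = 2022: C(2022, 10) = 307870445231474093395937796; 307870445231474093395937796 < 309485009821345068724781056? YES
  n = 2023: C(2023, 10) = 309399856285778485315440716; 309399856285778485315440716 < 309485009821345068724781056? YES
  n = 2024: C(2024, 10) = 310936101848269937576192656; 310936101848269937576192656 < 309485009821345068724781056? NO
The largest n with C(n, 10) < 309485009821345068724781056 is n = 2023 (where E[X] = 77349964071444621328860179/77371252455336267181195264 ≈ 0.9997). Hence R_4(10) > 2023, i.e. R_4(10) ≥ 2024.

Largest n = 2023; hence R_4(10) > 2023.


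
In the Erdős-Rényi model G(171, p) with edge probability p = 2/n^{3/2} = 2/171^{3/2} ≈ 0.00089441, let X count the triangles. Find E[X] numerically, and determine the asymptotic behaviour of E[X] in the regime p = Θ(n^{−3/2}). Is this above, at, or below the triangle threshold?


Number of potential triangles: C(171, 3) = 818805.
Each occurs with probability p³ ≈ (0.00089441)³ ≈ 7.1549646e-10.
By linearity: E[X] = C(171, 3)·p³ ≈ 818805 · 7.1549646e-10 ≈ 0.00059.
Since α = 3/2 > 1, p = c/n^{3/2} = o(1/n) is below the triangle threshold p ~ 1/n. Asymptotically E[X] ~ (c³/6)·n^{3(1−α)} = (2³/6)·n^{-1.5} → 0, so by Markov's inequality G has no triangles w.h.p.

E[X] ≈ 0.00059; in regime p = Θ(1/n^{3/2}) E[X] tends to 0 (below the triangle threshold p ~ 1/n).


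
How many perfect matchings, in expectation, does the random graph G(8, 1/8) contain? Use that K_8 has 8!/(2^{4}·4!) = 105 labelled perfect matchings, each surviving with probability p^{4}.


K_8 has 8!/(2^{4}·4!) = 105 labelled perfect matchings.
For each such perfect matching H, let X_H = 1 if all 4 edges of H are present in G. Then P[X_H = 1] = p^{4} = (1/8)^{4} = 1/4096.
By linearity of expectation: E[X] = Σ_H E[X_H] = 105 · p^{4} = 105 · 1/4096 = 105/4096.
Numerically: E[X] ≈ 0.02563.

E[X] = 105 · (1/8)^{4} = 105/4096 ≈ 0.02563.


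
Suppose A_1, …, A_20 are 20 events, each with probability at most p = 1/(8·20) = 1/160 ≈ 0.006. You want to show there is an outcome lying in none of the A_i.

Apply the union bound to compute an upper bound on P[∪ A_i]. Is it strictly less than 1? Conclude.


Union bound: P[∪_{i=1}^{20} A_i] ≤ Σ_i P[A_i] ≤ 20·p = 20·(1/160) = 1/8.
Numerically: 1/8 ≈ 0.125.
Is 1/8 < 1? YES.
Since P[∪ A_i] ≤ 1/8 < 1, the complement has P[∩ A_i^c] ≥ 1 − 1/8 = 7/8 > 0, so some outcome avoids every A_i.

20·p = 1/8 ≈ 0.125; existence CERTIFIED by the union bound.


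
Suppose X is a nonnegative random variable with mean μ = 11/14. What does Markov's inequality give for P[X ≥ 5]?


μ = E[X] = 11/14, a = 5.
Markov: P[X ≥ 5] ≤ μ/a = (11/14)/5 = 11/70.
Numerically: ≈ 0.1571.
(Since a = 5 > μ = 0.7857, the bound 11/70 is < 1 and informative.)

P[X ≥ 5] ≤ 11/70 ≈ 0.1571.


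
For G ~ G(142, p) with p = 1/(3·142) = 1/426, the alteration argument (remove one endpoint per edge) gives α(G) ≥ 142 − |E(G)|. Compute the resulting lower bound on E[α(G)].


E[|E(G)|] = C(142, 2)·p = 10011 · (1/426) = 47/2.
E[α(G)] ≥ n − E[|E(G)|] = 142 − 47/2 = 237/2.
Numerically: ≈ 118.50000.
(This is only a lower bound; the true E[α(G)] may be larger.)

E[α(G)] ≥ 237/2 ≈ 118.50000.


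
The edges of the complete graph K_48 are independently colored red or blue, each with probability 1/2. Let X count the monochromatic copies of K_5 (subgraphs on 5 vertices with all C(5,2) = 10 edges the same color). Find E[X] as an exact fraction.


Let X = Σ_S X_S over the C(48, 5) = 1712304 subsets S of size 5, where X_S = 1 if the K_5 on S is monochromatic.
For a fixed S, the K_5 on S has C(5, 2) = 10 edges. P[all 10 edges red] = (1/2)^10, and likewise for blue, so P[monochromatic] = 2·(1/2)^10 = 2^{1 − 10} = 1/512.
Summing: E[X] = C(48, 5) · 2^{1 − 10} = 1712304 · 1/512 = 107019/32.
Numerically: E[X] ≈ 3344.344.

E[X] = C(48,5)·2^(1−C(5,2)) = 107019/32 ≈ 3344.344.


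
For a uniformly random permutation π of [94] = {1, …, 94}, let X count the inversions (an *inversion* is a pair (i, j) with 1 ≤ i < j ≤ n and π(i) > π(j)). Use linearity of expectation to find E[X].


Write X = Σ X_I over the C(94, 2) = 4371 pairs i < j, with X_I the indicator of one inversion.
There are 4371 indicators.
For each fixed pair i < j, the values π(i) and π(j) are two distinct elements of {1, …, 94} in uniformly random order; by symmetry P[π(i) > π(j)] = 1/2.
By linearity: E[X] = 4371 · (1/2) = C(94, 2) · (1/2) = 4371/2 = 4371/2 ≈ 2185.500.

E[X] = 4371/2 = 2185.500.


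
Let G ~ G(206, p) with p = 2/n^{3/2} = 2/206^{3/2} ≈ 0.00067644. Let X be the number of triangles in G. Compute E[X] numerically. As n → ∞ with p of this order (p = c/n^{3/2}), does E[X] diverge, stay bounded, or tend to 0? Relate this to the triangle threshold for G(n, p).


Number of potential triangles: C(206, 3) = 1435820.
Each occurs with probability p³ ≈ (0.00067644)³ ≈ 3.09519130e-10.
By linearity: E[X] = C(206, 3)·p³ ≈ 1435820 · 3.09519130e-10 ≈ 0.000444.
Since α = 3/2 > 1, p = c/n^{3/2} = o(1/n) is below the triangle threshold p ~ 1/n. Asymptotically E[X] ~ (c³/6)·n^{3(1−α)} = (2³/6)·n^{-1.5} → 0, so by Markov's inequality G has no triangles w.h.p.

E[X] ≈ 0.000444; in regime p = Θ(1/n^{3/2}) E[X] tends to 0 (below the triangle threshold p ~ 1/n).


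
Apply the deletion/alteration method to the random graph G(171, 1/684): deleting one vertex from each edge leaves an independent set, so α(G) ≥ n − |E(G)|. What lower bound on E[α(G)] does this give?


E[|E(G)|] = C(171, 2)·p = 14535 · (1/684) = 85/4.
E[α(G)] ≥ n − E[|E(G)|] = 171 − 85/4 = 599/4.
Numerically: ≈ 149.750.
(This is only a lower bound; the true E[α(G)] may be larger.)

E[α(G)] ≥ 599/4 ≈ 149.750.


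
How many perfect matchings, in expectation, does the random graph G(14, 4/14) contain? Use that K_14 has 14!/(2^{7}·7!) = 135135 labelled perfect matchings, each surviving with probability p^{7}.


K_14 has 14!/(2^{7}·7!) = 135135 labelled perfect matchings.
For each such perfect matching H, let X_H = 1 if all 7 edges of H are present in G. Then P[X_H = 1] = p^{7} = (2/7)^{7} = 128/823543.
By linearity: E[X] = Σ_H E[X_H] = 135135 · p^{7} = 135135 · 128/823543 = 2471040/117649.
Numerically: E[X] ≈ 21.0035.

E[X] = 135135 · (2/7)^{7} = 2471040/117649 ≈ 21.0035.


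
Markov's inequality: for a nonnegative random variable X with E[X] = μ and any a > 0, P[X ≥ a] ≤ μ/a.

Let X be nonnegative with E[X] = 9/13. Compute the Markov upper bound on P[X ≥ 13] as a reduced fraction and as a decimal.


μ = E[X] = 9/13, a = 13.
Markov: P[X ≥ 13] ≤ μ/a = (9/13)/13 = 9/169.
Numerically: ≈ 0.05325.
(Since a = 13 > μ = 0.69231, the bound 9/169 is < 1 and informative.)

P[X ≥ 13] ≤ 9/169 ≈ 0.05325.


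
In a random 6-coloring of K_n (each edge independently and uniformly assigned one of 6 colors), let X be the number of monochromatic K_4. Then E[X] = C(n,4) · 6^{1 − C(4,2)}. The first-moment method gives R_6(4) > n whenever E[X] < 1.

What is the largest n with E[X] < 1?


We need C(n, 4) · 6^{1 − 6} < 1, i.e. C(n, 4) < 6^{6 − 1} = 7776.
Check values of n near the boundary:
  n = 18: C(18, 4) = 3060; 3060 < 7776? YES
  n = 19: C(19, 4) = 3876; 3876 < 7776? YES
  n = 20: C(20, 4) = 4845; 4845 < 7776? YES
  n = 21: C(21, 4) = 5985; 5985 < 7776? YES
  n = 22: C(22, 4) = 7315; 7315 < 7776? YES
  n = 23: C(23, 4) = 8855; 8855 < 7776? NO
The largest n with C(n, 4) < 7776 is n = 22 (where E[X] = 7315/7776 ≈ 0.9407). Hence R_6(4) > 22, i.e. R_6(4) ≥ 23.

Largest n = 22; hence R_6(4) > 22.


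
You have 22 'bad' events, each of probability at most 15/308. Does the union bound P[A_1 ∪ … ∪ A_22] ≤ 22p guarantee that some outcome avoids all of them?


Union bound: P[∪_{i=1}^{22} A_i] ≤ Σ_i P[A_i] ≤ 22·p = 22·(15/308) = 15/14.
Numerically: 15/14 ≈ 1.07143.
Is 15/14 < 1? NO.
Since the bound 15/14 is ≥ 1, the union bound is uninformative here; it does NOT by itself certify existence.

22·p = 15/14 ≈ 1.07143; existence NOT certified by the union bound.


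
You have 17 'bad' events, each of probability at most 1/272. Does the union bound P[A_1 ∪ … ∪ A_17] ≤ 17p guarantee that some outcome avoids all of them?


Union bound: P[∪_{i=1}^{17} A_i] ≤ Σ_i P[A_i] ≤ 17·p = 17·(1/272) = 1/16.
Numerically: 1/16 ≈ 0.062.
Is 1/16 < 1? YES.
Since P[∪ A_i] ≤ 1/16 < 1, the complement has P[∩ A_i^c] ≥ 1 − 1/16 = 15/16 > 0, so some outcome avoids every A_i.

17·p = 1/16 ≈ 0.062; existence CERTIFIED by the union bound.


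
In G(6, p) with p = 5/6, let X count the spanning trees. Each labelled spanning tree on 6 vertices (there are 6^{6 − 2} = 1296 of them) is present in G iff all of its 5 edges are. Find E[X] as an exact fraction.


K_6 has 6^{6 − 2} = 1296 labelled spanning trees.
For each such spanning tree H, let X_H = 1 if all 5 edges of H are present in G. Then P[X_H = 1] = p^{5} = (5/6)^{5} = 3125/7776.
By linearity of expectation: E[X] = Σ_H E[X_H] = 1296 · p^{5} = 1296 · 3125/7776 = 3125/6.
Numerically: E[X] ≈ 520.833.

E[X] = 1296 · (5/6)^{5} = 3125/6 ≈ 520.833.
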